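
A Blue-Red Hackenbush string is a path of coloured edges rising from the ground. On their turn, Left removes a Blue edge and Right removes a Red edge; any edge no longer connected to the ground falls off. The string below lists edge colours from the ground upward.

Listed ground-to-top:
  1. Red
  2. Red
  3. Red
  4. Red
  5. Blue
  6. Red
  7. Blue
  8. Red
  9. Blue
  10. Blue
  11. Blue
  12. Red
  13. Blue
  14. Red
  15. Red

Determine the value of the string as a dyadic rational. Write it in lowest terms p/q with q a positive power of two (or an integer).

Prefix values for Red Red Red Red Blue Red Blue Red Blue Blue Blue Red Blue Red Red via {L|R} + simplicity:
G(R) = { — | 0 } ⇒ -1
G(RR) = { — | -1; 0 } ⇒ -2
G(RRR) = { — | -2; -1; 0 } ⇒ -3
G(RRRR) = { — | -3; -2; -1; 0 } ⇒ -4
G(RRRRB) = { -4 | -3; -2; -1; 0 } ⇒ -7/2
G(RRRRBR) = { -4 | -7/2; -3; -2; -1; 0 } ⇒ -15/4
G(RRRRBRB) = { -4; -15/4 | -7/2; -3; -2; -1; 0 } ⇒ -29/8
G(RRRRBRBR) = { -4; -15/4 | -29/8; -7/2; -3; -2; -1; 0 } ⇒ -59/16
G(RRRRBRBRB) = { -4; -15/4; -59/16 | -29/8; -7/2; -3; -2; -1; 0 } ⇒ -117/32
G(RRRRBRBRBB) = { -4; -15/4; -59/16; -117/32 | -29/8; -7/2; -3; -2; -1; 0 } ⇒ -233/64
G(RRRRBRBRBBB) = { -4; -15/4; -59/16; -117/32; -233/64 | -29/8; -7/2; -3; -2; -1; 0 } ⇒ -465/128
G(RRRRBRBRBBBR) = { -4; -15/4; -59/16; -117/32; -233/64 | -465/128; -29/8; -7/2; -3; -2; -1; 0 } ⇒ -931/256
G(RRRRBRBRBBBRB) = { -4; -15/4; -59/16; -117/32; -233/64; -931/256 | -465/128; -29/8; -7/2; -3; -2; -1; 0 } ⇒ -1861/512
G(RRRRBRBRBBBRBR) = { -4; -15/4; -59/16; -117/32; -233/64; -931/256 | -1861/512; -465/128; -29/8; -7/2; -3; -2; -1; 0 } ⇒ -3723/1024
G(RRRRBRBRBBBRBRR) = { -4; -15/4; -59/16; -117/32; -233/64; -931/256 | -3723/1024; -1861/512; -465/128; -29/8; -7/2; -3; -2; -1; 0 } ⇒ -7447/2048

-7447/2048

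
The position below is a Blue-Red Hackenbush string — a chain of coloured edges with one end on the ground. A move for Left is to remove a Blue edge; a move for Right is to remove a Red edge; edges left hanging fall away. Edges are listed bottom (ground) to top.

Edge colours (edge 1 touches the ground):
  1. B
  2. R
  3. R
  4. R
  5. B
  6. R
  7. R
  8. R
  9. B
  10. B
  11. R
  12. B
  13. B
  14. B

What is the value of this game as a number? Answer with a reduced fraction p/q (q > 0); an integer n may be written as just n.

1135/8192

Build v(s[:k]) for k = 1..14, string s = B R R R B R R R B B R B B B.
v_1 [B]  L=[0]  R=[(no moves)]  gives 1
v_2 [BR]  L=[0]  R=[1]  gives 1/2
v_3 [BRR]  L=[0]  R=[1/2; 1]  gives 1/4
v_4 [BRRR]  L=[0]  R=[1/4; 1/2; 1]  gives 1/8
v_5 [BRRRB]  L=[0; 1/8]  R=[1/4; 1/2; 1]  gives 3/16
v_6 [BRRRBR]  L=[0; 1/8]  R=[3/16; 1/4; 1/2; 1]  gives 5/32
v_7 [BRRRBRR]  L=[0; 1/8]  R=[5/32; 3/16; 1/4; 1/2; 1]  gives 9/64
v_8 [BRRRBRRR]  L=[0; 1/8]  R=[9/64; 5/32; 3/16; 1/4; 1/2; 1]  gives 17/128
v_9 [BRRRBRRRB]  L=[0; 1/8; 17/128]  R=[9/64; 5/32; 3/16; 1/4; 1/2; 1]  gives 35/256
v_10 [BRRRBRRRBB]  L=[0; 1/8; 17/128; 35/256]  R=[9/64; 5/32; 3/16; 1/4; 1/2; 1]  gives 71/512
v_11 [BRRRBRRRBBR]  L=[0; 1/8; 17/128; 35/256]  R=[71/512; 9/64; 5/32; 3/16; 1/4; 1/2; 1]  gives 141/1024
v_12 [BRRRBRRRBBRB]  L=[0; 1/8; 17/128; 35/256; 141/1024]  R=[71/512; 9/64; 5/32; 3/16; 1/4; 1/2; 1]  gives 283/2048
v_13 [BRRRBRRRBBRBB]  L=[0; 1/8; 17/128; 35/256; 141/1024; 283/2048]  R=[71/512; 9/64; 5/32; 3/16; 1/4; 1/2; 1]  gives 567/4096
v_14 [BRRRBRRRBBRBBB]  L=[0; 1/8; 17/128; 35/256; 141/1024; 283/2048; 567/4096]  R=[71/512; 9/64; 5/32; 3/16; 1/4; 1/2; 1]  gives 1135/8192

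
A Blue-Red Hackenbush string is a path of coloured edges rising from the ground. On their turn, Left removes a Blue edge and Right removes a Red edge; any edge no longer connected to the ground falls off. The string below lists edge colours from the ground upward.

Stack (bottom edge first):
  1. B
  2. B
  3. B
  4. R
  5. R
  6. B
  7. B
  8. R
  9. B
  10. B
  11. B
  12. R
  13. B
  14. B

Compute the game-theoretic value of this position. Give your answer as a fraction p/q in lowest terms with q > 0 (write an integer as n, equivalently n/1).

Prefix values for B B B R R B B R B B B R B B via {L|R} + simplicity:
step 1: add B to get B; options L={ 0 } R={ · } gives 1
step 2: add B to get BB; options L={ 0,1 } R={ · } gives 2
step 3: add B to get BBB; options L={ 0,1,2 } R={ · } gives 3
step 4: add R to get BBBR; options L={ 0,1,2 } R={ 3 } gives 5/2
step 5: add R to get BBBRR; options L={ 0,1,2 } R={ 5/2,3 } gives 9/4
step 6: add B to get BBBRRB; options L={ 0,1,2,9/4 } R={ 5/2,3 } gives 19/8
step 7: add B to get BBBRRBB; options L={ 0,1,2,9/4,19/8 } R={ 5/2,3 } gives 39/16
step 8: add R to get BBBRRBBR; options L={ 0,1,2,9/4,19/8 } R={ 39/16,5/2,3 } gives 77/32
step 9: add B to get BBBRRBBRB; options L={ 0,1,2,9/4,19/8,77/32 } R={ 39/16,5/2,3 } gives 155/64
step 10: add B to get BBBRRBBRBB; options L={ 0,1,2,9/4,19/8,77/32,155/64 } R={ 39/16,5/2,3 } gives 311/128
step 11: add B to get BBBRRBBRBBB; options L={ 0,1,2,9/4,19/8,77/32,155/64,311/128 } R={ 39/16,5/2,3 } gives 623/256
step 12: add R to get BBBRRBBRBBBR; options L={ 0,1,2,9/4,19/8,77/32,155/64,311/128 } R={ 623/256,39/16,5/2,3 } gives 1245/512
step 13: add B to get BBBRRBBRBBBRB; options L={ 0,1,2,9/4,19/8,77/32,155/64,311/128,1245/512 } R={ 623/256,39/16,5/2,3 } gives 2491/1024
step 14: add B to get BBBRRBBRBBBRBB; options L={ 0,1,2,9/4,19/8,77/32,155/64,311/128,1245/512,2491/1024 } R={ 623/256,39/16,5/2,3 } gives 4983/2048

4983/2048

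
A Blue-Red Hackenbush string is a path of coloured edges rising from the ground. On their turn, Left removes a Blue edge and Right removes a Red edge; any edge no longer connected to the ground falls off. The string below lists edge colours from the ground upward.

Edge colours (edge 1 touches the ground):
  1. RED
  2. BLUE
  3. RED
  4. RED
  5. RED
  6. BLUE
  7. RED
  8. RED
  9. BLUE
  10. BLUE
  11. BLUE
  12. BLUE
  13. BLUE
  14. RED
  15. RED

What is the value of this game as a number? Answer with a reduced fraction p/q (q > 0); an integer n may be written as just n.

Recurse on prefixes of the 15-edge string RED BLUE RED RED RED BLUE RED RED BLUE BLUE BLUE BLUE BLUE RED RED:
R: Left { · }, Right { 0 } ⇒ simplest -1
RB: Left { -1 }, Right { 0 } ⇒ simplest -1/2
RBR: Left { -1 }, Right { -1/2 0 } ⇒ simplest -3/4
RBRR: Left { -1 }, Right { -3/4 -1/2 0 } ⇒ simplest -7/8
RBRRR: Left { -1 }, Right { -7/8 -3/4 -1/2 0 } ⇒ simplest -15/16
RBRRRB: Left { -1 -15/16 }, Right { -7/8 -3/4 -1/2 0 } ⇒ simplest -29/32
RBRRRBR: Left { -1 -15/16 }, Right { -29/32 -7/8 -3/4 -1/2 0 } ⇒ simplest -59/64
RBRRRBRR: Left { -1 -15/16 }, Right { -59/64 -29/32 -7/8 -3/4 -1/2 0 } ⇒ simplest -119/128
RBRRRBRRB: Left { -1 -15/16 -119/128 }, Right { -59/64 -29/32 -7/8 -3/4 -1/2 0 } ⇒ simplest -237/256
RBRRRBRRBB: Left { -1 -15/16 -119/128 -237/256 }, Right { -59/64 -29/32 -7/8 -3/4 -1/2 0 } ⇒ simplest -473/512
RBRRRBRRBBB: Left { -1 -15/16 -119/128 -237/256 -473/512 }, Right { -59/64 -29/32 -7/8 -3/4 -1/2 0 } ⇒ simplest -945/1024
RBRRRBRRBBBB: Left { -1 -15/16 -119/128 -237/256 -473/512 -945/1024 }, Right { -59/64 -29/32 -7/8 -3/4 -1/2 0 } ⇒ simplest -1889/2048
RBRRRBRRBBBBB: Left { -1 -15/16 -119/128 -237/256 -473/512 -945/1024 -1889/2048 }, Right { -59/64 -29/32 -7/8 -3/4 -1/2 0 } ⇒ simplest -3777/4096
RBRRRBRRBBBBBR: Left { -1 -15/16 -119/128 -237/256 -473/512 -945/1024 -1889/2048 }, Right { -3777/4096 -59/64 -29/32 -7/8 -3/4 -1/2 0 } ⇒ simplest -7555/8192
RBRRRBRRBBBBBRR: Left { -1 -15/16 -119/128 -237/256 -473/512 -945/1024 -1889/2048 }, Right { -7555/8192 -3777/4096 -59/64 -29/32 -7/8 -3/4 -1/2 0 } ⇒ simplest -15111/16384

-15111/16384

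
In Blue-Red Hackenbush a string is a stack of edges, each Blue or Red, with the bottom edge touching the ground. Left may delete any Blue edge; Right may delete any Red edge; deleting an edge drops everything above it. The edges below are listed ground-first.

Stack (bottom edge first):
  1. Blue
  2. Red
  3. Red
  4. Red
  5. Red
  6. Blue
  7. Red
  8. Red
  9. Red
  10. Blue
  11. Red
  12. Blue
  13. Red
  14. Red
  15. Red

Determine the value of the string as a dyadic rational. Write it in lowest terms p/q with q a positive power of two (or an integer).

edge 1 of 15 (Blue): { 0 | (no moves) } => 1
edge 2 of 15 (Red): { 0 | 1 } => 1/2
edge 3 of 15 (Red): { 0 | 1/2; 1 } => 1/4
edge 4 of 15 (Red): { 0 | 1/4; 1/2; 1 } => 1/8
edge 5 of 15 (Red): { 0 | 1/8; 1/4; 1/2; 1 } => 1/16
edge 6 of 15 (Blue): { 0; 1/16 | 1/8; 1/4; 1/2; 1 } => 3/32
edge 7 of 15 (Red): { 0; 1/16 | 3/32; 1/8; 1/4; 1/2; 1 } => 5/64
edge 8 of 15 (Red): { 0; 1/16 | 5/64; 3/32; 1/8; 1/4; 1/2; 1 } => 9/128
edge 9 of 15 (Red): { 0; 1/16 | 9/128; 5/64; 3/32; 1/8; 1/4; 1/2; 1 } => 17/256
edge 10 of 15 (Blue): { 0; 1/16; 17/256 | 9/128; 5/64; 3/32; 1/8; 1/4; 1/2; 1 } => 35/512
edge 11 of 15 (Red): { 0; 1/16; 17/256 | 35/512; 9/128; 5/64; 3/32; 1/8; 1/4; 1/2; 1 } => 69/1024
edge 12 of 15 (Blue): { 0; 1/16; 17/256; 69/1024 | 35/512; 9/128; 5/64; 3/32; 1/8; 1/4; 1/2; 1 } => 139/2048
edge 13 of 15 (Red): { 0; 1/16; 17/256; 69/1024 | 139/2048; 35/512; 9/128; 5/64; 3/32; 1/8; 1/4; 1/2; 1 } => 277/4096
edge 14 of 15 (Red): { 0; 1/16; 17/256; 69/1024 | 277/4096; 139/2048; 35/512; 9/128; 5/64; 3/32; 1/8; 1/4; 1/2; 1 } => 553/8192
edge 15 of 15 (Red): { 0; 1/16; 17/256; 69/1024 | 553/8192; 277/4096; 139/2048; 35/512; 9/128; 5/64; 3/32; 1/8; 1/4; 1/2; 1 } => 1105/16384

1105/16384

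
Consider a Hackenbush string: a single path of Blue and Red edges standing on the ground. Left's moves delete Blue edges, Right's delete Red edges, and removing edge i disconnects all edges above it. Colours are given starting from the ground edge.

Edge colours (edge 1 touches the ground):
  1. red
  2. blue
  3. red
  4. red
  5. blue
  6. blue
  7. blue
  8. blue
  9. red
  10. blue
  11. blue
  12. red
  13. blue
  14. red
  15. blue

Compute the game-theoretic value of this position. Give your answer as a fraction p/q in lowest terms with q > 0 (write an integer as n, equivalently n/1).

-12437/16384

r: Left { — }, Right { 0 } -> simplest -1
rb: Left { -1 }, Right { 0 } -> simplest -1/2
rbr: Left { -1 }, Right { -1/2,0 } -> simplest -3/4
rbrr: Left { -1 }, Right { -3/4,-1/2,0 } -> simplest -7/8
rbrrb: Left { -1,-7/8 }, Right { -3/4,-1/2,0 } -> simplest -13/16
rbrrbb: Left { -1,-7/8,-13/16 }, Right { -3/4,-1/2,0 } -> simplest -25/32
rbrrbbb: Left { -1,-7/8,-13/16,-25/32 }, Right { -3/4,-1/2,0 } -> simplest -49/64
rbrrbbbb: Left { -1,-7/8,-13/16,-25/32,-49/64 }, Right { -3/4,-1/2,0 } -> simplest -97/128
rbrrbbbbr: Left { -1,-7/8,-13/16,-25/32,-49/64 }, Right { -97/128,-3/4,-1/2,0 } -> simplest -195/256
rbrrbbbbrb: Left { -1,-7/8,-13/16,-25/32,-49/64,-195/256 }, Right { -97/128,-3/4,-1/2,0 } -> simplest -389/512
rbrrbbbbrbb: Left { -1,-7/8,-13/16,-25/32,-49/64,-195/256,-389/512 }, Right { -97/128,-3/4,-1/2,0 } -> simplest -777/1024
rbrrbbbbrbbr: Left { -1,-7/8,-13/16,-25/32,-49/64,-195/256,-389/512 }, Right { -777/1024,-97/128,-3/4,-1/2,0 } -> simplest -1555/2048
rbrrbbbbrbbrb: Left { -1,-7/8,-13/16,-25/32,-49/64,-195/256,-389/512,-1555/2048 }, Right { -777/1024,-97/128,-3/4,-1/2,0 } -> simplest -3109/4096
rbrrbbbbrbbrbr: Left { -1,-7/8,-13/16,-25/32,-49/64,-195/256,-389/512,-1555/2048 }, Right { -3109/4096,-777/1024,-97/128,-3/4,-1/2,0 } -> simplest -6219/8192
rbrrbbbbrbbrbrb: Left { -1,-7/8,-13/16,-25/32,-49/64,-195/256,-389/512,-1555/2048,-6219/8192 }, Right { -3109/4096,-777/1024,-97/128,-3/4,-1/2,0 } -> simplest -12437/16384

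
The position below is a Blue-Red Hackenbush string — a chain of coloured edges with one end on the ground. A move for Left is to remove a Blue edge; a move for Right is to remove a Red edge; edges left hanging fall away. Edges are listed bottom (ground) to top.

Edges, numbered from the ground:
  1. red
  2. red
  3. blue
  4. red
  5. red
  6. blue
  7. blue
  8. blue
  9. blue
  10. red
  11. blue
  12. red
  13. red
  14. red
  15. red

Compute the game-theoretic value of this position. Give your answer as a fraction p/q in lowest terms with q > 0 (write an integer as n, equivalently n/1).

Prefix values for red red blue red red blue blue blue blue red blue red red red red via {L|R} + simplicity:
G(r) = { (no moves) | 0 } ⇒ -1
G(rr) = { (no moves) | -1 0 } ⇒ -2
G(rrb) = { -2 | -1 0 } ⇒ -3/2
G(rrbr) = { -2 | -3/2 -1 0 } ⇒ -7/4
G(rrbrr) = { -2 | -7/4 -3/2 -1 0 } ⇒ -15/8
G(rrbrrb) = { -2 -15/8 | -7/4 -3/2 -1 0 } ⇒ -29/16
G(rrbrrbb) = { -2 -15/8 -29/16 | -7/4 -3/2 -1 0 } ⇒ -57/32
G(rrbrrbbb) = { -2 -15/8 -29/16 -57/32 | -7/4 -3/2 -1 0 } ⇒ -113/64
G(rrbrrbbbb) = { -2 -15/8 -29/16 -57/32 -113/64 | -7/4 -3/2 -1 0 } ⇒ -225/128
G(rrbrrbbbbr) = { -2 -15/8 -29/16 -57/32 -113/64 | -225/128 -7/4 -3/2 -1 0 } ⇒ -451/256
G(rrbrrbbbbrb) = { -2 -15/8 -29/16 -57/32 -113/64 -451/256 | -225/128 -7/4 -3/2 -1 0 } ⇒ -901/512
G(rrbrrbbbbrbr) = { -2 -15/8 -29/16 -57/32 -113/64 -451/256 | -901/512 -225/128 -7/4 -3/2 -1 0 } ⇒ -1803/1024
G(rrbrrbbbbrbrr) = { -2 -15/8 -29/16 -57/32 -113/64 -451/256 | -1803/1024 -901/512 -225/128 -7/4 -3/2 -1 0 } ⇒ -3607/2048
G(rrbrrbbbbrbrrr) = { -2 -15/8 -29/16 -57/32 -113/64 -451/256 | -3607/2048 -1803/1024 -901/512 -225/128 -7/4 -3/2 -1 0 } ⇒ -7215/4096
G(rrbrrbbbbrbrrrr) = { -2 -15/8 -29/16 -57/32 -113/64 -451/256 | -7215/4096 -3607/2048 -1803/1024 -901/512 -225/128 -7/4 -3/2 -1 0 } ⇒ -14431/8192

-14431/8192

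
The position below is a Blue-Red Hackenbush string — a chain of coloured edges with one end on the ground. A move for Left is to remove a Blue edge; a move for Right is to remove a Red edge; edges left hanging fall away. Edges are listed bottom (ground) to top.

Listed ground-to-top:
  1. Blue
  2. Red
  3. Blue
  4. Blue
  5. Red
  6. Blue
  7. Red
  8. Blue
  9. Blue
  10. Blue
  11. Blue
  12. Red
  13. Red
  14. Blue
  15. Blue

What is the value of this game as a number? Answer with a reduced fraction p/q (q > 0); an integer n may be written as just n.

13799/16384

Build value(s[:k]) for k = 1..15, string s = Blue Red Blue Blue Red Blue Red Blue Blue Blue Blue Red Red Blue Blue.
B: Left { 0 }, Right { · } => simplest 1
BR: Left { 0 }, Right { 1 } => simplest 1/2
BRB: Left { 0; 1/2 }, Right { 1 } => simplest 3/4
BRBB: Left { 0; 1/2; 3/4 }, Right { 1 } => simplest 7/8
BRBBR: Left { 0; 1/2; 3/4 }, Right { 7/8; 1 } => simplest 13/16
BRBBRB: Left { 0; 1/2; 3/4; 13/16 }, Right { 7/8; 1 } => simplest 27/32
BRBBRBR: Left { 0; 1/2; 3/4; 13/16 }, Right { 27/32; 7/8; 1 } => simplest 53/64
BRBBRBRB: Left { 0; 1/2; 3/4; 13/16; 53/64 }, Right { 27/32; 7/8; 1 } => simplest 107/128
BRBBRBRBB: Left { 0; 1/2; 3/4; 13/16; 53/64; 107/128 }, Right { 27/32; 7/8; 1 } => simplest 215/256
BRBBRBRBBB: Left { 0; 1/2; 3/4; 13/16; 53/64; 107/128; 215/256 }, Right { 27/32; 7/8; 1 } => simplest 431/512
BRBBRBRBBBB: Left { 0; 1/2; 3/4; 13/16; 53/64; 107/128; 215/256; 431/512 }, Right { 27/32; 7/8; 1 } => simplest 863/1024
BRBBRBRBBBBR: Left { 0; 1/2; 3/4; 13/16; 53/64; 107/128; 215/256; 431/512 }, Right { 863/1024; 27/32; 7/8; 1 } => simplest 1725/2048
BRBBRBRBBBBRR: Left { 0; 1/2; 3/4; 13/16; 53/64; 107/128; 215/256; 431/512 }, Right { 1725/2048; 863/1024; 27/32; 7/8; 1 } => simplest 3449/4096
BRBBRBRBBBBRRB: Left { 0; 1/2; 3/4; 13/16; 53/64; 107/128; 215/256; 431/512; 3449/4096 }, Right { 1725/2048; 863/1024; 27/32; 7/8; 1 } => simplest 6899/8192
BRBBRBRBBBBRRBB: Left { 0; 1/2; 3/4; 13/16; 53/64; 107/128; 215/256; 431/512; 3449/4096; 6899/8192 }, Right { 1725/2048; 863/1024; 27/32; 7/8; 1 } => simplest 13799/16384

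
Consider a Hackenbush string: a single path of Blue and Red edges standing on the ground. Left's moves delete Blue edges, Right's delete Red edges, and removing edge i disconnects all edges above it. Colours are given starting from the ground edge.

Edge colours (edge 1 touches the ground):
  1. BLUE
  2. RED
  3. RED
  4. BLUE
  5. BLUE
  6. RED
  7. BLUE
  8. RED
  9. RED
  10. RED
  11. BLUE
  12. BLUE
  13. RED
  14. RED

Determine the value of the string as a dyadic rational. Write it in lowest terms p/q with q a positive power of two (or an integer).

3353/8192

B: Left { 0 }, Right { · } so simplest 1
BR: Left { 0 }, Right { 1 } so simplest 1/2
BRR: Left { 0 }, Right { 1/2,1 } so simplest 1/4
BRRB: Left { 0,1/4 }, Right { 1/2,1 } so simplest 3/8
BRRBB: Left { 0,1/4,3/8 }, Right { 1/2,1 } so simplest 7/16
BRRBBR: Left { 0,1/4,3/8 }, Right { 7/16,1/2,1 } so simplest 13/32
BRRBBRB: Left { 0,1/4,3/8,13/32 }, Right { 7/16,1/2,1 } so simplest 27/64
BRRBBRBR: Left { 0,1/4,3/8,13/32 }, Right { 27/64,7/16,1/2,1 } so simplest 53/128
BRRBBRBRR: Left { 0,1/4,3/8,13/32 }, Right { 53/128,27/64,7/16,1/2,1 } so simplest 105/256
BRRBBRBRRR: Left { 0,1/4,3/8,13/32 }, Right { 105/256,53/128,27/64,7/16,1/2,1 } so simplest 209/512
BRRBBRBRRRB: Left { 0,1/4,3/8,13/32,209/512 }, Right { 105/256,53/128,27/64,7/16,1/2,1 } so simplest 419/1024
BRRBBRBRRRBB: Left { 0,1/4,3/8,13/32,209/512,419/1024 }, Right { 105/256,53/128,27/64,7/16,1/2,1 } so simplest 839/2048
BRRBBRBRRRBBR: Left { 0,1/4,3/8,13/32,209/512,419/1024 }, Right { 839/2048,105/256,53/128,27/64,7/16,1/2,1 } so simplest 1677/4096
BRRBBRBRRRBBRR: Left { 0,1/4,3/8,13/32,209/512,419/1024 }, Right { 1677/4096,839/2048,105/256,53/128,27/64,7/16,1/2,1 } so simplest 3353/8192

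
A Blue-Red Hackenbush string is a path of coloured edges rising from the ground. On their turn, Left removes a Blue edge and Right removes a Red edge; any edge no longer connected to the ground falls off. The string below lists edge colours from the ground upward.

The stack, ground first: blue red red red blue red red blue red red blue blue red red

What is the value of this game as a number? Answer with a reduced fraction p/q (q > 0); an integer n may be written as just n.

Prefix values for blue red red red blue red red blue red red blue blue red red via {L|R} + simplicity:
b: Left { 0 }, Right { (no moves) } so simplest 1
br: Left { 0 }, Right { 1 } so simplest 1/2
brr: Left { 0 }, Right { 1/2; 1 } so simplest 1/4
brrr: Left { 0 }, Right { 1/4; 1/2; 1 } so simplest 1/8
brrrb: Left { 0; 1/8 }, Right { 1/4; 1/2; 1 } so simplest 3/16
brrrbr: Left { 0; 1/8 }, Right { 3/16; 1/4; 1/2; 1 } so simplest 5/32
brrrbrr: Left { 0; 1/8 }, Right { 5/32; 3/16; 1/4; 1/2; 1 } so simplest 9/64
brrrbrrb: Left { 0; 1/8; 9/64 }, Right { 5/32; 3/16; 1/4; 1/2; 1 } so simplest 19/128
brrrbrrbr: Left { 0; 1/8; 9/64 }, Right { 19/128; 5/32; 3/16; 1/4; 1/2; 1 } so simplest 37/256
brrrbrrbrr: Left { 0; 1/8; 9/64 }, Right { 37/256; 19/128; 5/32; 3/16; 1/4; 1/2; 1 } so simplest 73/512
brrrbrrbrrb: Left { 0; 1/8; 9/64; 73/512 }, Right { 37/256; 19/128; 5/32; 3/16; 1/4; 1/2; 1 } so simplest 147/1024
brrrbrrbrrbb: Left { 0; 1/8; 9/64; 73/512; 147/1024 }, Right { 37/256; 19/128; 5/32; 3/16; 1/4; 1/2; 1 } so simplest 295/2048
brrrbrrbrrbbr: Left { 0; 1/8; 9/64; 73/512; 147/1024 }, Right { 295/2048; 37/256; 19/128; 5/32; 3/16; 1/4; 1/2; 1 } so simplest 589/4096
brrrbrrbrrbbrr: Left { 0; 1/8; 9/64; 73/512; 147/1024 }, Right { 589/4096; 295/2048; 37/256; 19/128; 5/32; 3/16; 1/4; 1/2; 1 } so simplest 1177/8192

1177/8192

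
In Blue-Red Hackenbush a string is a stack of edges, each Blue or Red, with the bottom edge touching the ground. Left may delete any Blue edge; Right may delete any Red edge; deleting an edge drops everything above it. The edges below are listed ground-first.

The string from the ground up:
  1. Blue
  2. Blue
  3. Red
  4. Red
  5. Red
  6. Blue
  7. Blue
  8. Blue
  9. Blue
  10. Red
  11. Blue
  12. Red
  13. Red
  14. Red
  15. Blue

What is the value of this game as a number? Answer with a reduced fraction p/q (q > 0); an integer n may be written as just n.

Build value(s[:k]) for k = 1..15, string s = Blue Blue Red Red Red Blue Blue Blue Blue Red Blue Red Red Red Blue.
value_1 [B]  L=[0]  R=[—]  gives 1
value_2 [BB]  L=[0, 1]  R=[—]  gives 2
value_3 [BBR]  L=[0, 1]  R=[2]  gives 3/2
value_4 [BBRR]  L=[0, 1]  R=[3/2, 2]  gives 5/4
value_5 [BBRRR]  L=[0, 1]  R=[5/4, 3/2, 2]  gives 9/8
value_6 [BBRRRB]  L=[0, 1, 9/8]  R=[5/4, 3/2, 2]  gives 19/16
value_7 [BBRRRBB]  L=[0, 1, 9/8, 19/16]  R=[5/4, 3/2, 2]  gives 39/32
value_8 [BBRRRBBB]  L=[0, 1, 9/8, 19/16, 39/32]  R=[5/4, 3/2, 2]  gives 79/64
value_9 [BBRRRBBBB]  L=[0, 1, 9/8, 19/16, 39/32, 79/64]  R=[5/4, 3/2, 2]  gives 159/128
value_10 [BBRRRBBBBR]  L=[0, 1, 9/8, 19/16, 39/32, 79/64]  R=[159/128, 5/4, 3/2, 2]  gives 317/256
value_11 [BBRRRBBBBRB]  L=[0, 1, 9/8, 19/16, 39/32, 79/64, 317/256]  R=[159/128, 5/4, 3/2, 2]  gives 635/512
value_12 [BBRRRBBBBRBR]  L=[0, 1, 9/8, 19/16, 39/32, 79/64, 317/256]  R=[635/512, 159/128, 5/4, 3/2, 2]  gives 1269/1024
value_13 [BBRRRBBBBRBRR]  L=[0, 1, 9/8, 19/16, 39/32, 79/64, 317/256]  R=[1269/1024, 635/512, 159/128, 5/4, 3/2, 2]  gives 2537/2048
value_14 [BBRRRBBBBRBRRR]  L=[0, 1, 9/8, 19/16, 39/32, 79/64, 317/256]  R=[2537/2048, 1269/1024, 635/512, 159/128, 5/4, 3/2, 2]  gives 5073/4096
value_15 [BBRRRBBBBRBRRRB]  L=[0, 1, 9/8, 19/16, 39/32, 79/64, 317/256, 5073/4096]  R=[2537/2048, 1269/1024, 635/512, 159/128, 5/4, 3/2, 2]  gives 10147/8192

10147/8192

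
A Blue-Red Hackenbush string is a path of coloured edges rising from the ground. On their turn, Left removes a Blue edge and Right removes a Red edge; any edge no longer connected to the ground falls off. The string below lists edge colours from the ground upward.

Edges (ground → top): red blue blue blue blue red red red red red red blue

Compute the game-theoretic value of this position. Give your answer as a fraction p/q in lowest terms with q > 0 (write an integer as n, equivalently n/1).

-253/2048

Recurse on prefixes of the 12-edge string red blue blue blue blue red red red red red red blue:
step 1: add red to get r; options L={ — } R={ 0 } so -1
step 2: add blue to get rb; options L={ -1 } R={ 0 } so -1/2
step 3: add blue to get rbb; options L={ -1, -1/2 } R={ 0 } so -1/4
step 4: add blue to get rbbb; options L={ -1, -1/2, -1/4 } R={ 0 } so -1/8
step 5: add blue to get rbbbb; options L={ -1, -1/2, -1/4, -1/8 } R={ 0 } so -1/16
step 6: add red to get rbbbbr; options L={ -1, -1/2, -1/4, -1/8 } R={ -1/16, 0 } so -3/32
step 7: add red to get rbbbbrr; options L={ -1, -1/2, -1/4, -1/8 } R={ -3/32, -1/16, 0 } so -7/64
step 8: add red to get rbbbbrrr; options L={ -1, -1/2, -1/4, -1/8 } R={ -7/64, -3/32, -1/16, 0 } so -15/128
step 9: add red to get rbbbbrrrr; options L={ -1, -1/2, -1/4, -1/8 } R={ -15/128, -7/64, -3/32, -1/16, 0 } so -31/256
step 10: add red to get rbbbbrrrrr; options L={ -1, -1/2, -1/4, -1/8 } R={ -31/256, -15/128, -7/64, -3/32, -1/16, 0 } so -63/512
step 11: add red to get rbbbbrrrrrr; options L={ -1, -1/2, -1/4, -1/8 } R={ -63/512, -31/256, -15/128, -7/64, -3/32, -1/16, 0 } so -127/1024
step 12: add blue to get rbbbbrrrrrrb; options L={ -1, -1/2, -1/4, -1/8, -127/1024 } R={ -63/512, -31/256, -15/128, -7/64, -3/32, -1/16, 0 } so -253/2048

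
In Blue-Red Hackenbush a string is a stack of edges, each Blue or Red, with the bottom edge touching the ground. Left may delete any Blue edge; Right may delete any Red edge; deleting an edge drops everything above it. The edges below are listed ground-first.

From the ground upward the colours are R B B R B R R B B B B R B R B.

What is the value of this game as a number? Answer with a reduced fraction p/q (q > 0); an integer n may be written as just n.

Prefix values for R B B R B R R B B B B R B R B via {L|R} + simplicity:
step 1: add R to get R; options L={ ∅ } R={ 0 } — -1
step 2: add B to get RB; options L={ -1 } R={ 0 } — -1/2
step 3: add B to get RBB; options L={ -1, -1/2 } R={ 0 } — -1/4
step 4: add R to get RBBR; options L={ -1, -1/2 } R={ -1/4, 0 } — -3/8
step 5: add B to get RBBRB; options L={ -1, -1/2, -3/8 } R={ -1/4, 0 } — -5/16
step 6: add R to get RBBRBR; options L={ -1, -1/2, -3/8 } R={ -5/16, -1/4, 0 } — -11/32
step 7: add R to get RBBRBRR; options L={ -1, -1/2, -3/8 } R={ -11/32, -5/16, -1/4, 0 } — -23/64
step 8: add B to get RBBRBRRB; options L={ -1, -1/2, -3/8, -23/64 } R={ -11/32, -5/16, -1/4, 0 } — -45/128
step 9: add B to get RBBRBRRBB; options L={ -1, -1/2, -3/8, -23/64, -45/128 } R={ -11/32, -5/16, -1/4, 0 } — -89/256
step 10: add B to get RBBRBRRBBB; options L={ -1, -1/2, -3/8, -23/64, -45/128, -89/256 } R={ -11/32, -5/16, -1/4, 0 } — -177/512
step 11: add B to get RBBRBRRBBBB; options L={ -1, -1/2, -3/8, -23/64, -45/128, -89/256, -177/512 } R={ -11/32, -5/16, -1/4, 0 } — -353/1024
step 12: add R to get RBBRBRRBBBBR; options L={ -1, -1/2, -3/8, -23/64, -45/128, -89/256, -177/512 } R={ -353/1024, -11/32, -5/16, -1/4, 0 } — -707/2048
step 13: add B to get RBBRBRRBBBBRB; options L={ -1, -1/2, -3/8, -23/64, -45/128, -89/256, -177/512, -707/2048 } R={ -353/1024, -11/32, -5/16, -1/4, 0 } — -1413/4096
step 14: add R to get RBBRBRRBBBBRBR; options L={ -1, -1/2, -3/8, -23/64, -45/128, -89/256, -177/512, -707/2048 } R={ -1413/4096, -353/1024, -11/32, -5/16, -1/4, 0 } — -2827/8192
step 15: add B to get RBBRBRRBBBBRBRB; options L={ -1, -1/2, -3/8, -23/64, -45/128, -89/256, -177/512, -707/2048, -2827/8192 } R={ -1413/4096, -353/1024, -11/32, -5/16, -1/4, 0 } — -5653/16384

-5653/16384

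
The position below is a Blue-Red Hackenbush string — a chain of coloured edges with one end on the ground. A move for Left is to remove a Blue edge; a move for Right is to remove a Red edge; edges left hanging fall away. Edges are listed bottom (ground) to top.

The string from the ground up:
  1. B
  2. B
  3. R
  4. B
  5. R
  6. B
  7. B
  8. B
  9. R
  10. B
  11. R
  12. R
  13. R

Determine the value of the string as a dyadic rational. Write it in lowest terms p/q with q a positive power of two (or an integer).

G(B) = { 0 | ∅ } ⇒ 1
G(BB) = { 0, 1 | ∅ } ⇒ 2
G(BBR) = { 0, 1 | 2 } ⇒ 3/2
G(BBRB) = { 0, 1, 3/2 | 2 } ⇒ 7/4
G(BBRBR) = { 0, 1, 3/2 | 7/4, 2 } ⇒ 13/8
G(BBRBRB) = { 0, 1, 3/2, 13/8 | 7/4, 2 } ⇒ 27/16
G(BBRBRBB) = { 0, 1, 3/2, 13/8, 27/16 | 7/4, 2 } ⇒ 55/32
G(BBRBRBBB) = { 0, 1, 3/2, 13/8, 27/16, 55/32 | 7/4, 2 } ⇒ 111/64
G(BBRBRBBBR) = { 0, 1, 3/2, 13/8, 27/16, 55/32 | 111/64, 7/4, 2 } ⇒ 221/128
G(BBRBRBBBRB) = { 0, 1, 3/2, 13/8, 27/16, 55/32, 221/128 | 111/64, 7/4, 2 } ⇒ 443/256
G(BBRBRBBBRBR) = { 0, 1, 3/2, 13/8, 27/16, 55/32, 221/128 | 443/256, 111/64, 7/4, 2 } ⇒ 885/512
G(BBRBRBBBRBRR) = { 0, 1, 3/2, 13/8, 27/16, 55/32, 221/128 | 885/512, 443/256, 111/64, 7/4, 2 } ⇒ 1769/1024
G(BBRBRBBBRBRRR) = { 0, 1, 3/2, 13/8, 27/16, 55/32, 221/128 | 1769/1024, 885/512, 443/256, 111/64, 7/4, 2 } ⇒ 3537/2048

3537/2048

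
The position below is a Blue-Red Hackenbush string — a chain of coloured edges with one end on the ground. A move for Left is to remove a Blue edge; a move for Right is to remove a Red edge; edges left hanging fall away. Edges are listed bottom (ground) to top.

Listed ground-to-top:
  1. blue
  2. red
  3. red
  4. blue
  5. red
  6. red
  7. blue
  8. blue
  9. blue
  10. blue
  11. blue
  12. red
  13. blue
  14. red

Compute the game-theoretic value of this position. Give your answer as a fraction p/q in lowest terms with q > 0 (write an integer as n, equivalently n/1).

2549/8192

g_1 [b]  L=[0]  R=[—]  gives 1
g_2 [br]  L=[0]  R=[1]  gives 1/2
g_3 [brr]  L=[0]  R=[1/2 1]  gives 1/4
g_4 [brrb]  L=[0 1/4]  R=[1/2 1]  gives 3/8
g_5 [brrbr]  L=[0 1/4]  R=[3/8 1/2 1]  gives 5/16
g_6 [brrbrr]  L=[0 1/4]  R=[5/16 3/8 1/2 1]  gives 9/32
g_7 [brrbrrb]  L=[0 1/4 9/32]  R=[5/16 3/8 1/2 1]  gives 19/64
g_8 [brrbrrbb]  L=[0 1/4 9/32 19/64]  R=[5/16 3/8 1/2 1]  gives 39/128
g_9 [brrbrrbbb]  L=[0 1/4 9/32 19/64 39/128]  R=[5/16 3/8 1/2 1]  gives 79/256
g_10 [brrbrrbbbb]  L=[0 1/4 9/32 19/64 39/128 79/256]  R=[5/16 3/8 1/2 1]  gives 159/512
g_11 [brrbrrbbbbb]  L=[0 1/4 9/32 19/64 39/128 79/256 159/512]  R=[5/16 3/8 1/2 1]  gives 319/1024
g_12 [brrbrrbbbbbr]  L=[0 1/4 9/32 19/64 39/128 79/256 159/512]  R=[319/1024 5/16 3/8 1/2 1]  gives 637/2048
g_13 [brrbrrbbbbbrb]  L=[0 1/4 9/32 19/64 39/128 79/256 159/512 637/2048]  R=[319/1024 5/16 3/8 1/2 1]  gives 1275/4096
g_14 [brrbrrbbbbbrbr]  L=[0 1/4 9/32 19/64 39/128 79/256 159/512 637/2048]  R=[1275/4096 319/1024 5/16 3/8 1/2 1]  gives 2549/8192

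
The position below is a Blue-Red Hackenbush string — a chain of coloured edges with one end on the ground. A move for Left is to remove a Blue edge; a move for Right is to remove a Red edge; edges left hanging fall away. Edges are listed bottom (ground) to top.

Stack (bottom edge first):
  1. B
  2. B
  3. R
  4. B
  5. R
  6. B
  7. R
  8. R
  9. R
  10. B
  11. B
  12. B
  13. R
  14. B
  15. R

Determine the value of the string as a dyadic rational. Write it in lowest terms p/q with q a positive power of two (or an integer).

13429/8192

val_1 [B]  L=[0]  R=[∅]  -> 1
val_2 [BB]  L=[0,1]  R=[∅]  -> 2
val_3 [BBR]  L=[0,1]  R=[2]  -> 3/2
val_4 [BBRB]  L=[0,1,3/2]  R=[2]  -> 7/4
val_5 [BBRBR]  L=[0,1,3/2]  R=[7/4,2]  -> 13/8
val_6 [BBRBRB]  L=[0,1,3/2,13/8]  R=[7/4,2]  -> 27/16
val_7 [BBRBRBR]  L=[0,1,3/2,13/8]  R=[27/16,7/4,2]  -> 53/32
val_8 [BBRBRBRR]  L=[0,1,3/2,13/8]  R=[53/32,27/16,7/4,2]  -> 105/64
val_9 [BBRBRBRRR]  L=[0,1,3/2,13/8]  R=[105/64,53/32,27/16,7/4,2]  -> 209/128
val_10 [BBRBRBRRRB]  L=[0,1,3/2,13/8,209/128]  R=[105/64,53/32,27/16,7/4,2]  -> 419/256
val_11 [BBRBRBRRRBB]  L=[0,1,3/2,13/8,209/128,419/256]  R=[105/64,53/32,27/16,7/4,2]  -> 839/512
val_12 [BBRBRBRRRBBB]  L=[0,1,3/2,13/8,209/128,419/256,839/512]  R=[105/64,53/32,27/16,7/4,2]  -> 1679/1024
val_13 [BBRBRBRRRBBBR]  L=[0,1,3/2,13/8,209/128,419/256,839/512]  R=[1679/1024,105/64,53/32,27/16,7/4,2]  -> 3357/2048
val_14 [BBRBRBRRRBBBRB]  L=[0,1,3/2,13/8,209/128,419/256,839/512,3357/2048]  R=[1679/1024,105/64,53/32,27/16,7/4,2]  -> 6715/4096
val_15 [BBRBRBRRRBBBRBR]  L=[0,1,3/2,13/8,209/128,419/256,839/512,3357/2048]  R=[6715/4096,1679/1024,105/64,53/32,27/16,7/4,2]  -> 13429/8192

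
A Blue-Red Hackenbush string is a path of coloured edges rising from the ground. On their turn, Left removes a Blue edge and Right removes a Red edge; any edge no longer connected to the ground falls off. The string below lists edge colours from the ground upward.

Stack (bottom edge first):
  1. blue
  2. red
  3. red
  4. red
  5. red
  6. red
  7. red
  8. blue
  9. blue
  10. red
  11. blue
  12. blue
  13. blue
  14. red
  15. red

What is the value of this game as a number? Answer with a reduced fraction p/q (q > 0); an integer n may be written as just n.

441/16384

Prefix values for blue red red red red red red blue blue red blue blue blue red red via {L|R} + simplicity:
v(b) = { 0 | none } => 1
v(br) = { 0 | 1 } => 1/2
v(brr) = { 0 | 1/2,1 } => 1/4
v(brrr) = { 0 | 1/4,1/2,1 } => 1/8
v(brrrr) = { 0 | 1/8,1/4,1/2,1 } => 1/16
v(brrrrr) = { 0 | 1/16,1/8,1/4,1/2,1 } => 1/32
v(brrrrrr) = { 0 | 1/32,1/16,1/8,1/4,1/2,1 } => 1/64
v(brrrrrrb) = { 0,1/64 | 1/32,1/16,1/8,1/4,1/2,1 } => 3/128
v(brrrrrrbb) = { 0,1/64,3/128 | 1/32,1/16,1/8,1/4,1/2,1 } => 7/256
v(brrrrrrbbr) = { 0,1/64,3/128 | 7/256,1/32,1/16,1/8,1/4,1/2,1 } => 13/512
v(brrrrrrbbrb) = { 0,1/64,3/128,13/512 | 7/256,1/32,1/16,1/8,1/4,1/2,1 } => 27/1024
v(brrrrrrbbrbb) = { 0,1/64,3/128,13/512,27/1024 | 7/256,1/32,1/16,1/8,1/4,1/2,1 } => 55/2048
v(brrrrrrbbrbbb) = { 0,1/64,3/128,13/512,27/1024,55/2048 | 7/256,1/32,1/16,1/8,1/4,1/2,1 } => 111/4096
v(brrrrrrbbrbbbr) = { 0,1/64,3/128,13/512,27/1024,55/2048 | 111/4096,7/256,1/32,1/16,1/8,1/4,1/2,1 } => 221/8192
v(brrrrrrbbrbbbrr) = { 0,1/64,3/128,13/512,27/1024,55/2048 | 221/8192,111/4096,7/256,1/32,1/16,1/8,1/4,1/2,1 } => 441/16384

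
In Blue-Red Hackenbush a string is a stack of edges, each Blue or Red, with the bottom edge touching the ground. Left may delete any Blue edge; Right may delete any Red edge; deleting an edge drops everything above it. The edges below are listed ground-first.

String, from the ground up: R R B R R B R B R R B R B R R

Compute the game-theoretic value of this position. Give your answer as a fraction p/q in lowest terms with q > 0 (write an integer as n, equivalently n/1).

-15063/8192

Prefix values for R R B R R B R B R R B R B R R via {L|R} + simplicity:
1 of 15 · R · max L −∞ · min R 0 -> -1
2 of 15 · RR · max L −∞ · min R -1 -> -2
3 of 15 · RRB · max L -2 · min R -1 -> -3/2
4 of 15 · RRBR · max L -2 · min R -3/2 -> -7/4
5 of 15 · RRBRR · max L -2 · min R -7/4 -> -15/8
6 of 15 · RRBRRB · max L -15/8 · min R -7/4 -> -29/16
7 of 15 · RRBRRBR · max L -15/8 · min R -29/16 -> -59/32
8 of 15 · RRBRRBRB · max L -59/32 · min R -29/16 -> -117/64
9 of 15 · RRBRRBRBR · max L -59/32 · min R -117/64 -> -235/128
10 of 15 · RRBRRBRBRR · max L -59/32 · min R -235/128 -> -471/256
11 of 15 · RRBRRBRBRRB · max L -471/256 · min R -235/128 -> -941/512
12 of 15 · RRBRRBRBRRBR · max L -471/256 · min R -941/512 -> -1883/1024
13 of 15 · RRBRRBRBRRBRB · max L -1883/1024 · min R -941/512 -> -3765/2048
14 of 15 · RRBRRBRBRRBRBR · max L -1883/1024 · min R -3765/2048 -> -7531/4096
15 of 15 · RRBRRBRBRRBRBRR · max L -1883/1024 · min R -7531/4096 -> -15063/8192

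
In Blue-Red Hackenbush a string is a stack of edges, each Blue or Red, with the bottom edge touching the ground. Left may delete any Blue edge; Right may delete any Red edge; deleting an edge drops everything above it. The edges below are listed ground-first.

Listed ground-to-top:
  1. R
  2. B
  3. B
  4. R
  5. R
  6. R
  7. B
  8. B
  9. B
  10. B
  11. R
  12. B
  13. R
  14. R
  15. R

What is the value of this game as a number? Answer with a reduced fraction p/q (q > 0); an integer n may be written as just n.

1 of 15 · R · max L −∞ · min R 0 — -1
2 of 15 · RB · max L -1 · min R 0 — -1/2
3 of 15 · RBB · max L -1/2 · min R 0 — -1/4
4 of 15 · RBBR · max L -1/2 · min R -1/4 — -3/8
5 of 15 · RBBRR · max L -1/2 · min R -3/8 — -7/16
6 of 15 · RBBRRR · max L -1/2 · min R -7/16 — -15/32
7 of 15 · RBBRRRB · max L -15/32 · min R -7/16 — -29/64
8 of 15 · RBBRRRBB · max L -29/64 · min R -7/16 — -57/128
9 of 15 · RBBRRRBBB · max L -57/128 · min R -7/16 — -113/256
10 of 15 · RBBRRRBBBB · max L -113/256 · min R -7/16 — -225/512
11 of 15 · RBBRRRBBBBR · max L -113/256 · min R -225/512 — -451/1024
12 of 15 · RBBRRRBBBBRB · max L -451/1024 · min R -225/512 — -901/2048
13 of 15 · RBBRRRBBBBRBR · max L -451/1024 · min R -901/2048 — -1803/4096
14 of 15 · RBBRRRBBBBRBRR · max L -451/1024 · min R -1803/4096 — -3607/8192
15 of 15 · RBBRRRBBBBRBRRR · max L -451/1024 · min R -3607/8192 — -7215/16384

-7215/16384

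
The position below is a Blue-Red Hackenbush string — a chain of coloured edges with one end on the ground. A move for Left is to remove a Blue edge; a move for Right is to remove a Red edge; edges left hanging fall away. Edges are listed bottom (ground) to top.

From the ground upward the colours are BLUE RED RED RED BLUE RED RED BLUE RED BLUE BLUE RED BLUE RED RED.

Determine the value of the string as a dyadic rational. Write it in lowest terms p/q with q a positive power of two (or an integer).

2409/16384

Build val(s[:k]) for k = 1..15, string s = BLUE RED RED RED BLUE RED RED BLUE RED BLUE BLUE RED BLUE RED RED.
step 1: add BLUE to get B; options L={ 0 } R={ (no moves) } → 1
step 2: add RED to get BR; options L={ 0 } R={ 1 } → 1/2
step 3: add RED to get BRR; options L={ 0 } R={ 1/2 1 } → 1/4
step 4: add RED to get BRRR; options L={ 0 } R={ 1/4 1/2 1 } → 1/8
step 5: add BLUE to get BRRRB; options L={ 0 1/8 } R={ 1/4 1/2 1 } → 3/16
step 6: add RED to get BRRRBR; options L={ 0 1/8 } R={ 3/16 1/4 1/2 1 } → 5/32
step 7: add RED to get BRRRBRR; options L={ 0 1/8 } R={ 5/32 3/16 1/4 1/2 1 } → 9/64
step 8: add BLUE to get BRRRBRRB; options L={ 0 1/8 9/64 } R={ 5/32 3/16 1/4 1/2 1 } → 19/128
step 9: add RED to get BRRRBRRBR; options L={ 0 1/8 9/64 } R={ 19/128 5/32 3/16 1/4 1/2 1 } → 37/256
step 10: add BLUE to get BRRRBRRBRB; options L={ 0 1/8 9/64 37/256 } R={ 19/128 5/32 3/16 1/4 1/2 1 } → 75/512
step 11: add BLUE to get BRRRBRRBRBB; options L={ 0 1/8 9/64 37/256 75/512 } R={ 19/128 5/32 3/16 1/4 1/2 1 } → 151/1024
step 12: add RED to get BRRRBRRBRBBR; options L={ 0 1/8 9/64 37/256 75/512 } R={ 151/1024 19/128 5/32 3/16 1/4 1/2 1 } → 301/2048
step 13: add BLUE to get BRRRBRRBRBBRB; options L={ 0 1/8 9/64 37/256 75/512 301/2048 } R={ 151/1024 19/128 5/32 3/16 1/4 1/2 1 } → 603/4096
step 14: add RED to get BRRRBRRBRBBRBR; options L={ 0 1/8 9/64 37/256 75/512 301/2048 } R={ 603/4096 151/1024 19/128 5/32 3/16 1/4 1/2 1 } → 1205/8192
step 15: add RED to get BRRRBRRBRBBRBRR; options L={ 0 1/8 9/64 37/256 75/512 301/2048 } R={ 1205/8192 603/4096 151/1024 19/128 5/32 3/16 1/4 1/2 1 } → 2409/16384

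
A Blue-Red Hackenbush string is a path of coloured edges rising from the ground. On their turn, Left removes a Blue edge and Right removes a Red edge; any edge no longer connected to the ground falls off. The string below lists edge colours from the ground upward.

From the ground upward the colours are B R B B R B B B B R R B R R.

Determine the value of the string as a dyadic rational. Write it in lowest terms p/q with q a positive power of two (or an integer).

7113/8192

val_1 [B]  L=[0]  R=[—]  → 1
val_2 [BR]  L=[0]  R=[1]  → 1/2
val_3 [BRB]  L=[0,1/2]  R=[1]  → 3/4
val_4 [BRBB]  L=[0,1/2,3/4]  R=[1]  → 7/8
val_5 [BRBBR]  L=[0,1/2,3/4]  R=[7/8,1]  → 13/16
val_6 [BRBBRB]  L=[0,1/2,3/4,13/16]  R=[7/8,1]  → 27/32
val_7 [BRBBRBB]  L=[0,1/2,3/4,13/16,27/32]  R=[7/8,1]  → 55/64
val_8 [BRBBRBBB]  L=[0,1/2,3/4,13/16,27/32,55/64]  R=[7/8,1]  → 111/128
val_9 [BRBBRBBBB]  L=[0,1/2,3/4,13/16,27/32,55/64,111/128]  R=[7/8,1]  → 223/256
val_10 [BRBBRBBBBR]  L=[0,1/2,3/4,13/16,27/32,55/64,111/128]  R=[223/256,7/8,1]  → 445/512
val_11 [BRBBRBBBBRR]  L=[0,1/2,3/4,13/16,27/32,55/64,111/128]  R=[445/512,223/256,7/8,1]  → 889/1024
val_12 [BRBBRBBBBRRB]  L=[0,1/2,3/4,13/16,27/32,55/64,111/128,889/1024]  R=[445/512,223/256,7/8,1]  → 1779/2048
val_13 [BRBBRBBBBRRBR]  L=[0,1/2,3/4,13/16,27/32,55/64,111/128,889/1024]  R=[1779/2048,445/512,223/256,7/8,1]  → 3557/4096
val_14 [BRBBRBBBBRRBRR]  L=[0,1/2,3/4,13/16,27/32,55/64,111/128,889/1024]  R=[3557/4096,1779/2048,445/512,223/256,7/8,1]  → 7113/8192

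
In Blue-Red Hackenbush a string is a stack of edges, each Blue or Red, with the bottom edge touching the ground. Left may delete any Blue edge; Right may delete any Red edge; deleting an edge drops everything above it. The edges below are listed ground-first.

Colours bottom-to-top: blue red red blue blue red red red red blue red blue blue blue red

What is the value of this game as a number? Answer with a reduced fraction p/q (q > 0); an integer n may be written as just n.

6237/16384

1 of 15 · b · max L 0 · min R +∞ -> 1
2 of 15 · br · max L 0 · min R 1 -> 1/2
3 of 15 · brr · max L 0 · min R 1/2 -> 1/4
4 of 15 · brrb · max L 1/4 · min R 1/2 -> 3/8
5 of 15 · brrbb · max L 3/8 · min R 1/2 -> 7/16
6 of 15 · brrbbr · max L 3/8 · min R 7/16 -> 13/32
7 of 15 · brrbbrr · max L 3/8 · min R 13/32 -> 25/64
8 of 15 · brrbbrrr · max L 3/8 · min R 25/64 -> 49/128
9 of 15 · brrbbrrrr · max L 3/8 · min R 49/128 -> 97/256
10 of 15 · brrbbrrrrb · max L 97/256 · min R 49/128 -> 195/512
11 of 15 · brrbbrrrrbr · max L 97/256 · min R 195/512 -> 389/1024
12 of 15 · brrbbrrrrbrb · max L 389/1024 · min R 195/512 -> 779/2048
13 of 15 · brrbbrrrrbrbb · max L 779/2048 · min R 195/512 -> 1559/4096
14 of 15 · brrbbrrrrbrbbb · max L 1559/4096 · min R 195/512 -> 3119/8192
15 of 15 · brrbbrrrrbrbbbr · max L 1559/4096 · min R 3119/8192 -> 6237/16384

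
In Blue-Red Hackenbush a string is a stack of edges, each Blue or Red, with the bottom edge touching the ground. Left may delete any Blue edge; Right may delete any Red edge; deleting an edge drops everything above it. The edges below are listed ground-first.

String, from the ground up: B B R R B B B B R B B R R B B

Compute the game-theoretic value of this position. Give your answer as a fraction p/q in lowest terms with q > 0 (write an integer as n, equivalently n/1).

B: Left { 0 }, Right { none } ⇒ simplest 1
BB: Left { 0, 1 }, Right { none } ⇒ simplest 2
BBR: Left { 0, 1 }, Right { 2 } ⇒ simplest 3/2
BBRR: Left { 0, 1 }, Right { 3/2, 2 } ⇒ simplest 5/4
BBRRB: Left { 0, 1, 5/4 }, Right { 3/2, 2 } ⇒ simplest 11/8
BBRRBB: Left { 0, 1, 5/4, 11/8 }, Right { 3/2, 2 } ⇒ simplest 23/16
BBRRBBB: Left { 0, 1, 5/4, 11/8, 23/16 }, Right { 3/2, 2 } ⇒ simplest 47/32
BBRRBBBB: Left { 0, 1, 5/4, 11/8, 23/16, 47/32 }, Right { 3/2, 2 } ⇒ simplest 95/64
BBRRBBBBR: Left { 0, 1, 5/4, 11/8, 23/16, 47/32 }, Right { 95/64, 3/2, 2 } ⇒ simplest 189/128
BBRRBBBBRB: Left { 0, 1, 5/4, 11/8, 23/16, 47/32, 189/128 }, Right { 95/64, 3/2, 2 } ⇒ simplest 379/256
BBRRBBBBRBB: Left { 0, 1, 5/4, 11/8, 23/16, 47/32, 189/128, 379/256 }, Right { 95/64, 3/2, 2 } ⇒ simplest 759/512
BBRRBBBBRBBR: Left { 0, 1, 5/4, 11/8, 23/16, 47/32, 189/128, 379/256 }, Right { 759/512, 95/64, 3/2, 2 } ⇒ simplest 1517/1024
BBRRBBBBRBBRR: Left { 0, 1, 5/4, 11/8, 23/16, 47/32, 189/128, 379/256 }, Right { 1517/1024, 759/512, 95/64, 3/2, 2 } ⇒ simplest 3033/2048
BBRRBBBBRBBRRB: Left { 0, 1, 5/4, 11/8, 23/16, 47/32, 189/128, 379/256, 3033/2048 }, Right { 1517/1024, 759/512, 95/64, 3/2, 2 } ⇒ simplest 6067/4096
BBRRBBBBRBBRRBB: Left { 0, 1, 5/4, 11/8, 23/16, 47/32, 189/128, 379/256, 3033/2048, 6067/4096 }, Right { 1517/1024, 759/512, 95/64, 3/2, 2 } ⇒ simplest 12135/8192

12135/8192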